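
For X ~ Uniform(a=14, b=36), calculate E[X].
25.0000

We have X ~ Uniform(a=14, b=36).

For a Uniform distribution with a=14, b=36:
E[X] = 25.0000

This is the expected (average) value of X.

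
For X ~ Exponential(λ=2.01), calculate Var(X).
0.2475

We have X ~ Exponential(λ=2.01).

For an Exponential distribution with λ=2.01:
Var(X) = 0.2475

The variance measures the spread of the distribution around the mean.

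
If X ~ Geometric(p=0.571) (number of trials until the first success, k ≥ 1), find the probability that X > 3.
0.078954

We have X ~ Geometric(p=0.571) (number of trials until the first success, k ≥ 1).

P(X > 3) = 1 - P(X ≤ 3)
                = 1 - F(3)
                = 1 - 0.921046
                = 0.078954

So there's approximately a 7.9% chance that X exceeds 3.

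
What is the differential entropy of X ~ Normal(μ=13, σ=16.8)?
4.2403 nats

We have X ~ Normal(μ=13, σ=16.8).

The differential entropy measures the uncertainty or information content of the distribution.

For a Normal distribution with μ=13, σ=16.8:
h(X) = 4.2403 nats

(In bits, this would be 6.1175 bits.)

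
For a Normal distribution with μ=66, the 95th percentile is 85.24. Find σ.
σ = 11.6971

For X ~ Normal(μ, σ), the p-th percentile satisfies x = μ + z_p × σ,
where z_p = Φ⁻¹(p) is the standard normal quantile.

Step 1: z_{0.95} = Φ⁻¹(0.95) = 1.6449

Step 2: Solve for σ:
85.24 = 66 + 1.6449 × σ
σ = (85.24 - 66) / 1.6449
σ = 19.24 / 1.6449
σ = 11.6971

Verification: μ + z × σ = 66 + 1.6449 × 11.6971 = 85.24 ✓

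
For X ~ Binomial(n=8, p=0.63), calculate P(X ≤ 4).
0.337414

We have X ~ Binomial(n=8, p=0.63).

The CDF gives us P(X ≤ k).

Using the CDF:
P(X ≤ 4) = 0.337414

This means there's approximately a 33.7% chance that X is at most 4.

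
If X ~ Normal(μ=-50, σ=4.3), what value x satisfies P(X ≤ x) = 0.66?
-48.2264

We have X ~ Normal(μ=-50, σ=4.3).

We want to find x such that P(X ≤ x) = 0.66.

This is the 66th percentile, which means 66% of values fall below this point.

Using the inverse CDF (quantile function):
x = F⁻¹(0.66) = -48.2264

Verification: P(X ≤ -48.2264) = 0.66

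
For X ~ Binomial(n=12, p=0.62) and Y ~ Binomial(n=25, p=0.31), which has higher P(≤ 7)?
X has higher probability (P(X ≤ 7) = 0.5043 > P(Y ≤ 7) = 0.4681)

Compute P(≤ 7) for each distribution:

X ~ Binomial(n=12, p=0.62):
P(X ≤ 7) = 0.5043

Y ~ Binomial(n=25, p=0.31):
P(Y ≤ 7) = 0.4681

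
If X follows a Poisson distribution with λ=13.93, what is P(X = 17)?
0.070207

We have X ~ Poisson(λ=13.93).

For a Poisson distribution, the PMF gives us the probability of each outcome.

Using the PMF formula:
P(X = 17) = 0.070207

Rounded to 4 decimal places: 0.0702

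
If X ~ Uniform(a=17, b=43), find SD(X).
7.5056

We have X ~ Uniform(a=17, b=43).

For a Uniform distribution with a=17, b=43:
σ = √Var(X) = 7.5056

The standard deviation is the square root of the variance.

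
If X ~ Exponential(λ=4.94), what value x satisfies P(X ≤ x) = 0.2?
0.0452

We have X ~ Exponential(λ=4.94).

We want to find x such that P(X ≤ x) = 0.2.

This is the 20th percentile, which means 20% of values fall below this point.

Using the inverse CDF (quantile function):
x = F⁻¹(0.2) = 0.0452

Verification: P(X ≤ 0.0452) = 0.2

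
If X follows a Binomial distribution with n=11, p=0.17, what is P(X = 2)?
0.297142

We have X ~ Binomial(n=11, p=0.17).

For a Binomial distribution, the PMF gives us the probability of each outcome.

Using the PMF formula:
P(X = 2) = 0.297142

Rounded to 4 decimal places: 0.2971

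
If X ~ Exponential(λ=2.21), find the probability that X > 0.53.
0.309964

We have X ~ Exponential(λ=2.21).

P(X > 0.53) = 1 - P(X ≤ 0.53)
                = 1 - F(0.53)
                = 1 - 0.690036
                = 0.309964

So there's approximately a 31.0% chance that X exceeds 0.53.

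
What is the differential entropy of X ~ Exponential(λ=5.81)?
-0.7596 nats

We have X ~ Exponential(λ=5.81).

The differential entropy measures the uncertainty or information content of the distribution.

For an Exponential distribution with λ=5.81:
h(X) = -0.7596 nats

(In bits, this would be -1.0958 bits.)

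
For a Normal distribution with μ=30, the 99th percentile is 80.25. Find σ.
σ = 21.6004

For X ~ Normal(μ, σ), the p-th percentile satisfies x = μ + z_p × σ,
where z_p = Φ⁻¹(p) is the standard normal quantile.

Step 1: z_{0.99} = Φ⁻¹(0.99) = 2.3263

Step 2: Solve for σ:
80.25 = 30 + 2.3263 × σ
σ = (80.25 - 30) / 2.3263
σ = 50.25 / 2.3263
σ = 21.6004

Verification: μ + z × σ = 30 + 2.3263 × 21.6004 = 80.25 ✓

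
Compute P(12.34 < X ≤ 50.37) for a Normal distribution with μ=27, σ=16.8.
0.726463

We have X ~ Normal(μ=27, σ=16.8).

To find P(12.34 < X ≤ 50.37), we use:
P(12.34 < X ≤ 50.37) = P(X ≤ 50.37) - P(X ≤ 12.34)
                 = F(50.37) - F(12.34)
                 = 0.917898 - 0.191435
                 = 0.726463

So there's approximately a 72.6% chance that X falls in this range.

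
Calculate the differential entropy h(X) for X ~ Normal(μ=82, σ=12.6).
3.9526 nats

We have X ~ Normal(μ=82, σ=12.6).

The differential entropy measures the uncertainty or information content of the distribution.

For a Normal distribution with μ=82, σ=12.6:
h(X) = 3.9526 nats

(In bits, this would be 5.7024 bits.)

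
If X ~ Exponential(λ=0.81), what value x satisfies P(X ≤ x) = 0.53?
0.9321

We have X ~ Exponential(λ=0.81).

We want to find x such that P(X ≤ x) = 0.53.

This is the 53rd percentile, which means 53% of values fall below this point.

Using the inverse CDF (quantile function):
x = F⁻¹(0.53) = 0.9321

Verification: P(X ≤ 0.9321) = 0.53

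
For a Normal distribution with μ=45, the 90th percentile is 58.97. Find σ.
σ = 10.9008

For X ~ Normal(μ, σ), the p-th percentile satisfies x = μ + z_p × σ,
where z_p = Φ⁻¹(p) is the standard normal quantile.

Step 1: z_{0.9} = Φ⁻¹(0.9) = 1.2816

Step 2: Solve for σ:
58.97 = 45 + 1.2816 × σ
σ = (58.97 - 45) / 1.2816
σ = 13.97 / 1.2816
σ = 10.9008

Verification: μ + z × σ = 45 + 1.2816 × 10.9008 = 58.97 ✓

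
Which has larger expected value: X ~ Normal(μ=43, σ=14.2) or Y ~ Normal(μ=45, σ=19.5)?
Y has larger mean (45.0000 > 43.0000)

Compute the expected value for each distribution:

X ~ Normal(μ=43, σ=14.2):
E[X] = 43.0000

Y ~ Normal(μ=45, σ=19.5):
E[Y] = 45.0000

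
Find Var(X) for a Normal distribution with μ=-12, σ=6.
36.0000

We have X ~ Normal(μ=-12, σ=6).

For a Normal distribution with μ=-12, σ=6:
Var(X) = 36.0000

The variance measures the spread of the distribution around the mean.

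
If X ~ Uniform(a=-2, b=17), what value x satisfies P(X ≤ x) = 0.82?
13.5800

We have X ~ Uniform(a=-2, b=17).

We want to find x such that P(X ≤ x) = 0.82.

This is the 82nd percentile, which means 82% of values fall below this point.

Using the inverse CDF (quantile function):
x = F⁻¹(0.82) = 13.5800

Verification: P(X ≤ 13.5800) = 0.82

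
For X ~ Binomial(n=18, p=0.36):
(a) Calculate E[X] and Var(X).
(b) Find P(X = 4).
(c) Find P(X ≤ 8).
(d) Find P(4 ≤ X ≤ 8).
(a) E[X] = 6.4800, Var(X) = 4.1472
(b) P(X = 4) = 0.099415
(c) P(X ≤ 8) = 0.839611
(d) P(4 ≤ X ≤ 8) = 0.773161

We have X ~ Binomial(n=18, p=0.36).

(a) Moments:
E[X] = 6.4800
Var(X) = 4.1472
σ = √Var(X) = 2.0365

(b) Point probability using PMF:
P(X = 4) = 0.099415

(c) Cumulative probability using CDF:
P(X ≤ 8) = F(8) = 0.839611

(d) Range probability:
P(4 ≤ X ≤ 8) = P(X ≤ 8) - P(X ≤ 3)
                   = F(8) - F(3)
                   = 0.839611 - 0.066450
                   = 0.773161

This means approximately 77.3% of outcomes fall in the interval [4, 8].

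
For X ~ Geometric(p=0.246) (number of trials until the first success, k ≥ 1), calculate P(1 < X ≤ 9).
0.675233

We have X ~ Geometric(p=0.246) (number of trials until the first success, k ≥ 1).

To find P(1 < X ≤ 9), we use:
P(1 < X ≤ 9) = P(X ≤ 9) - P(X ≤ 1)
                 = F(9) - F(1)
                 = 0.921233 - 0.246000
                 = 0.675233

So there's approximately a 67.5% chance that X falls in this range.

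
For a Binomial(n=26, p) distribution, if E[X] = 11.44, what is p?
p = 0.44

For a Binomial(n, p) distribution:
E[X] = n × p

Given n = 26 and E[X] = 11.44:
11.44 = 26 × p
p = 11.44 / 26 = 0.44

Verification: Binomial(26, 0.44) has E[X] = 11.44 ✓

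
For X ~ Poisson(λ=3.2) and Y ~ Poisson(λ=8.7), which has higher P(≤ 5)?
X has higher probability (P(X ≤ 5) = 0.8946 > P(Y ≤ 5) = 0.1352)

Compute P(≤ 5) for each distribution:

X ~ Poisson(λ=3.2):
P(X ≤ 5) = 0.8946

Y ~ Poisson(λ=8.7):
P(Y ≤ 5) = 0.1352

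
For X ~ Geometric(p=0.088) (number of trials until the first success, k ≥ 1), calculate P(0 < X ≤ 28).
0.924167

We have X ~ Geometric(p=0.088) (number of trials until the first success, k ≥ 1).

To find P(0 < X ≤ 28), we use:
P(0 < X ≤ 28) = P(X ≤ 28) - P(X ≤ 0)
                 = F(28) - F(0)
                 = 0.924167 - 0.000000
                 = 0.924167

So there's approximately a 92.4% chance that X falls in this range.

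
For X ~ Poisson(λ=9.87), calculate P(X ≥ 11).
0.400701

We have X ~ Poisson(λ=9.87).

For discrete distributions, P(X ≥ 11) = 1 - P(X ≤ 10).

P(X ≤ 10) = 0.599299
P(X ≥ 11) = 1 - 0.599299 = 0.400701

So there's approximately a 40.1% chance that X is at least 11.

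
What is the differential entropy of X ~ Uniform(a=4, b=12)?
2.0794 nats

We have X ~ Uniform(a=4, b=12).

The differential entropy measures the uncertainty or information content of the distribution.

For a Uniform distribution with a=4, b=12:
h(X) = 2.0794 nats

(In bits, this would be 3.0000 bits.)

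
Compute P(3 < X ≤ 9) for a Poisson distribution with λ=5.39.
0.737250

We have X ~ Poisson(λ=5.39).

To find P(3 < X ≤ 9), we use:
P(3 < X ≤ 9) = P(X ≤ 9) - P(X ≤ 3)
                 = F(9) - F(3)
                 = 0.951729 - 0.214479
                 = 0.737250

So there's approximately a 73.7% chance that X falls in this range.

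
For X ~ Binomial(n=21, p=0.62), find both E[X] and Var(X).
E[X] = 13.0200, Var(X) = 4.9476

We have X ~ Binomial(n=21, p=0.62).

For a Binomial distribution with n=21, p=0.62:

Expected value:
E[X] = 13.0200

Variance:
Var(X) = 4.9476

Standard deviation:
σ = √Var(X) = 2.2243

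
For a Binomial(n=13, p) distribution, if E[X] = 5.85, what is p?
p = 0.45

For a Binomial(n, p) distribution:
E[X] = n × p

Given n = 13 and E[X] = 5.85:
5.85 = 13 × p
p = 5.85 / 13 = 0.45

Verification: Binomial(13, 0.45) has E[X] = 5.85 ✓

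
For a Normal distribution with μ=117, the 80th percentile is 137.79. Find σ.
σ = 24.7023

For X ~ Normal(μ, σ), the p-th percentile satisfies x = μ + z_p × σ,
where z_p = Φ⁻¹(p) is the standard normal quantile.

Step 1: z_{0.8} = Φ⁻¹(0.8) = 0.8416

Step 2: Solve for σ:
137.79 = 117 + 0.8416 × σ
σ = (137.79 - 117) / 0.8416
σ = 20.79 / 0.8416
σ = 24.7023

Verification: μ + z × σ = 117 + 0.8416 × 24.7023 = 137.79 ✓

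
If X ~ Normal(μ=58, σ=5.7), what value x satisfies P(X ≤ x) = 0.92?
66.0089

We have X ~ Normal(μ=58, σ=5.7).

We want to find x such that P(X ≤ x) = 0.92.

This is the 92nd percentile, which means 92% of values fall below this point.

Using the inverse CDF (quantile function):
x = F⁻¹(0.92) = 66.0089

Verification: P(X ≤ 66.0089) = 0.92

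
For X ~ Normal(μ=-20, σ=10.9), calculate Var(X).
118.8100

We have X ~ Normal(μ=-20, σ=10.9).

For a Normal distribution with μ=-20, σ=10.9:
Var(X) = 118.8100

The variance measures the spread of the distribution around the mean.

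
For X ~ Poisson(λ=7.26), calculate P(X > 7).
0.439966

We have X ~ Poisson(λ=7.26).

P(X > 7) = 1 - P(X ≤ 7)
                = 1 - F(7)
                = 1 - 0.560034
                = 0.439966

So there's approximately a 44.0% chance that X exceeds 7.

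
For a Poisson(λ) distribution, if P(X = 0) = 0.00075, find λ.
λ = 7.1954

For a Poisson(λ) distribution, the PMF at 0 is:
P(X = 0) = λ^0 e^(-λ) / 0! = e^(-λ)

Given P(X = 0) = 0.00075:
e^(-λ) = 0.00075
-λ = ln(0.00075)
λ = -ln(0.00075) = 7.1954

Verification: e^(-7.1954) = 0.00075 ✓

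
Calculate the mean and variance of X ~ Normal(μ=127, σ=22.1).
E[X] = 127.0000, Var(X) = 488.4100

We have X ~ Normal(μ=127, σ=22.1).

For a Normal distribution with μ=127, σ=22.1:

Expected value:
E[X] = 127.0000

Variance:
Var(X) = 488.4100

Standard deviation:
σ = √Var(X) = 22.1000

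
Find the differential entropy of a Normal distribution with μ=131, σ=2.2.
2.2074 nats

We have X ~ Normal(μ=131, σ=2.2).

The differential entropy measures the uncertainty or information content of the distribution.

For a Normal distribution with μ=131, σ=2.2:
h(X) = 2.2074 nats

(In bits, this would be 3.1846 bits.)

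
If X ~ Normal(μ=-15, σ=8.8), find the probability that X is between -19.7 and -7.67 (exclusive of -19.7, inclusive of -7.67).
0.500925

We have X ~ Normal(μ=-15, σ=8.8).

To find P(-19.7 < X ≤ -7.67), we use:
P(-19.7 < X ≤ -7.67) = P(X ≤ -7.67) - P(X ≤ -19.7)
                 = F(-7.67) - F(-19.7)
                 = 0.797565 - 0.296639
                 = 0.500925

So there's approximately a 50.1% chance that X falls in this range.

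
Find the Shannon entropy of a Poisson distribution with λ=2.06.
1.7217 nats

We have X ~ Poisson(λ=2.06).

The Shannon entropy measures the uncertainty or information content of the distribution.

For a Poisson distribution with λ=2.06:
H(X) = 1.7217 nats

(In bits, this would be 2.4839 bits.)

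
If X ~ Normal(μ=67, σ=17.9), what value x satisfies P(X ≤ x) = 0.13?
46.8376

We have X ~ Normal(μ=67, σ=17.9).

We want to find x such that P(X ≤ x) = 0.13.

This is the 13th percentile, which means 13% of values fall below this point.

Using the inverse CDF (quantile function):
x = F⁻¹(0.13) = 46.8376

Verification: P(X ≤ 46.8376) = 0.13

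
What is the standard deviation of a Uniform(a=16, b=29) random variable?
3.7528

We have X ~ Uniform(a=16, b=29).

For a Uniform distribution with a=16, b=29:
σ = √Var(X) = 3.7528

The standard deviation is the square root of the variance.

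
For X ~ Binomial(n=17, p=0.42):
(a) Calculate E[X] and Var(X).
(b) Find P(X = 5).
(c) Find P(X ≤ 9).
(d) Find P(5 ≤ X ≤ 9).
(a) E[X] = 7.1400, Var(X) = 4.1412
(b) P(X = 5) = 0.117201
(c) P(X ≤ 9) = 0.876396
(d) P(5 ≤ X ≤ 9) = 0.781535

We have X ~ Binomial(n=17, p=0.42).

(a) Moments:
E[X] = 7.1400
Var(X) = 4.1412
σ = √Var(X) = 2.0350

(b) Point probability using PMF:
P(X = 5) = 0.117201

(c) Cumulative probability using CDF:
P(X ≤ 9) = F(9) = 0.876396

(d) Range probability:
P(5 ≤ X ≤ 9) = P(X ≤ 9) - P(X ≤ 4)
                   = F(9) - F(4)
                   = 0.876396 - 0.094861
                   = 0.781535

This means approximately 78.2% of outcomes fall in the interval [5, 9].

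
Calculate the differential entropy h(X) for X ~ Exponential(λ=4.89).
-0.5872 nats

We have X ~ Exponential(λ=4.89).

The differential entropy measures the uncertainty or information content of the distribution.

For an Exponential distribution with λ=4.89:
h(X) = -0.5872 nats

(In bits, this would be -0.8471 bits.)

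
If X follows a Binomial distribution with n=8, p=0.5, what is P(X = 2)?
0.109375

We have X ~ Binomial(n=8, p=0.5).

For a Binomial distribution, the PMF gives us the probability of each outcome.

Using the PMF formula:
P(X = 2) = 0.109375

Rounded to 4 decimal places: 0.1094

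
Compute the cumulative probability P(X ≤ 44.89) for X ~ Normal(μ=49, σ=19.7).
0.417369

We have X ~ Normal(μ=49, σ=19.7).

The CDF gives us P(X ≤ k).

Using the CDF:
P(X ≤ 44.89) = 0.417369

This means there's approximately a 41.7% chance that X is at most 44.89.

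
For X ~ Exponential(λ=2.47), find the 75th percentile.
0.5613

We have X ~ Exponential(λ=2.47).

We want to find x such that P(X ≤ x) = 0.75.

This is the 75th percentile, which means 75% of values fall below this point.

Using the inverse CDF (quantile function):
x = F⁻¹(0.75) = 0.5613

Verification: P(X ≤ 0.5613) = 0.75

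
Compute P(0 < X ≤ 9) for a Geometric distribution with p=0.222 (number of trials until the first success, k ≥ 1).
0.895572

We have X ~ Geometric(p=0.222) (number of trials until the first success, k ≥ 1).

To find P(0 < X ≤ 9), we use:
P(0 < X ≤ 9) = P(X ≤ 9) - P(X ≤ 0)
                 = F(9) - F(0)
                 = 0.895572 - 0.000000
                 = 0.895572

So there's approximately a 89.6% chance that X falls in this range.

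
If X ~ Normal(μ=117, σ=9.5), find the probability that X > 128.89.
0.105362

We have X ~ Normal(μ=117, σ=9.5).

P(X > 128.89) = 1 - P(X ≤ 128.89)
                = 1 - F(128.89)
                = 1 - 0.894638
                = 0.105362

So there's approximately a 10.5% chance that X exceeds 128.89.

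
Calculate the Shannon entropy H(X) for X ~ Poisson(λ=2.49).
1.8285 nats

We have X ~ Poisson(λ=2.49).

The Shannon entropy measures the uncertainty or information content of the distribution.

For a Poisson distribution with λ=2.49:
H(X) = 1.8285 nats

(In bits, this would be 2.6380 bits.)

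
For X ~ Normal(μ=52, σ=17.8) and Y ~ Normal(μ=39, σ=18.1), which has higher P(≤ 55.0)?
Y has higher probability (P(Y ≤ 55.0) = 0.8116 > P(X ≤ 55.0) = 0.5669)

Compute P(≤ 55.0) for each distribution:

X ~ Normal(μ=52, σ=17.8):
P(X ≤ 55.0) = 0.5669

Y ~ Normal(μ=39, σ=18.1):
P(Y ≤ 55.0) = 0.8116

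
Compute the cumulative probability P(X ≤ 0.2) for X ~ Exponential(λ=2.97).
0.447886

We have X ~ Exponential(λ=2.97).

The CDF gives us P(X ≤ k).

Using the CDF:
P(X ≤ 0.2) = 0.447886

This means there's approximately a 44.8% chance that X is at most 0.2.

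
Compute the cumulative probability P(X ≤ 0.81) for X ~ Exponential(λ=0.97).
0.544199

We have X ~ Exponential(λ=0.97).

The CDF gives us P(X ≤ k).

Using the CDF:
P(X ≤ 0.81) = 0.544199

This means there's approximately a 54.4% chance that X is at most 0.81.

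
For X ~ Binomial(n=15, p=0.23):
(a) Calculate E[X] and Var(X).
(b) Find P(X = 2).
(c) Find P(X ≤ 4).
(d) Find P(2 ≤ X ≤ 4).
(a) E[X] = 3.4500, Var(X) = 2.6565
(b) P(X = 2) = 0.185791
(c) P(X ≤ 4) = 0.750459
(d) P(2 ≤ X ≤ 4) = 0.641771

We have X ~ Binomial(n=15, p=0.23).

(a) Moments:
E[X] = 3.4500
Var(X) = 2.6565
σ = √Var(X) = 1.6299

(b) Point probability using PMF:
P(X = 2) = 0.185791

(c) Cumulative probability using CDF:
P(X ≤ 4) = F(4) = 0.750459

(d) Range probability:
P(2 ≤ X ≤ 4) = P(X ≤ 4) - P(X ≤ 1)
                   = F(4) - F(1)
                   = 0.750459 - 0.108688
                   = 0.641771

This means approximately 64.2% of outcomes fall in the interval [2, 4].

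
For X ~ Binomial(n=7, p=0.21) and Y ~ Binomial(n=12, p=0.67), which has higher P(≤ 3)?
X has higher probability (P(X ≤ 3) = 0.9606 > P(Y ≤ 3) = 0.0036)

Compute P(≤ 3) for each distribution:

X ~ Binomial(n=7, p=0.21):
P(X ≤ 3) = 0.9606

Y ~ Binomial(n=12, p=0.67):
P(Y ≤ 3) = 0.0036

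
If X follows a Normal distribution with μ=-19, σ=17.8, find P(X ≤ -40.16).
0.117266

We have X ~ Normal(μ=-19, σ=17.8).

The CDF gives us P(X ≤ k).

Using the CDF:
P(X ≤ -40.16) = 0.117266

This means there's approximately a 11.7% chance that X is at most -40.16.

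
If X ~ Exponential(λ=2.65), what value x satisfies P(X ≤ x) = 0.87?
0.7699

We have X ~ Exponential(λ=2.65).

We want to find x such that P(X ≤ x) = 0.87.

This is the 87th percentile, which means 87% of values fall below this point.

Using the inverse CDF (quantile function):
x = F⁻¹(0.87) = 0.7699

Verification: P(X ≤ 0.7699) = 0.87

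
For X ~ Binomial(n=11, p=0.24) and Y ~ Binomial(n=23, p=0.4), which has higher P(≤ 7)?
X has higher probability (P(X ≤ 7) = 0.9991 > P(Y ≤ 7) = 0.2373)

Compute P(≤ 7) for each distribution:

X ~ Binomial(n=11, p=0.24):
P(X ≤ 7) = 0.9991

Y ~ Binomial(n=23, p=0.4):
P(Y ≤ 7) = 0.2373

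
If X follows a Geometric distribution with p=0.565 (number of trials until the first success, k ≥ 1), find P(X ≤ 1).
0.565000

We have X ~ Geometric(p=0.565) (number of trials until the first success, k ≥ 1).

The CDF gives us P(X ≤ k).

Using the CDF:
P(X ≤ 1) = 0.565000

This means there's approximately a 56.5% chance that X is at most 1.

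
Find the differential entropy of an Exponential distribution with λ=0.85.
1.1625 nats

We have X ~ Exponential(λ=0.85).

The differential entropy measures the uncertainty or information content of the distribution.

For an Exponential distribution with λ=0.85:
h(X) = 1.1625 nats

(In bits, this would be 1.6772 bits.)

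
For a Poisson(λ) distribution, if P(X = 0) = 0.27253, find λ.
λ = 1.3000

For a Poisson(λ) distribution, the PMF at 0 is:
P(X = 0) = λ^0 e^(-λ) / 0! = e^(-λ)

Given P(X = 0) = 0.27253:
e^(-λ) = 0.27253
-λ = ln(0.27253)
λ = -ln(0.27253) = 1.3000

Verification: e^(-1.3000) = 0.27253 ✓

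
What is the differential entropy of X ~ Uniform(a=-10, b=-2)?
2.0794 nats

We have X ~ Uniform(a=-10, b=-2).

The differential entropy measures the uncertainty or information content of the distribution.

For a Uniform distribution with a=-10, b=-2:
h(X) = 2.0794 nats

(In bits, this would be 3.0000 bits.)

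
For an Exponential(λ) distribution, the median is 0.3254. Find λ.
λ = 2.1301

For X ~ Exponential(λ), the CDF is F(x) = 1 - e^(-λx).
The median m satisfies F(m) = 0.5:
1 - e^(-λm) = 0.5
e^(-λm) = 0.5
λm = ln(2)
m = ln(2) / λ

Given m = 0.3254:
λ = ln(2) / 0.3254 = 0.693147 / 0.3254 = 2.1301

Verification: ln(2) / 2.1301 = 0.3254 ✓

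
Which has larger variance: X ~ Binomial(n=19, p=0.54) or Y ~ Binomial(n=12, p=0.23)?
X has larger variance (4.7196 > 2.1252)

Compute the variance for each distribution:

X ~ Binomial(n=19, p=0.54):
Var(X) = 4.7196

Y ~ Binomial(n=12, p=0.23):
Var(Y) = 2.1252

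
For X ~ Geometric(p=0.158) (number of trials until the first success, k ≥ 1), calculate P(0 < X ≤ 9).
0.787280

We have X ~ Geometric(p=0.158) (number of trials until the first success, k ≥ 1).

To find P(0 < X ≤ 9), we use:
P(0 < X ≤ 9) = P(X ≤ 9) - P(X ≤ 0)
                 = F(9) - F(0)
                 = 0.787280 - 0.000000
                 = 0.787280

So there's approximately a 78.7% chance that X falls in this range.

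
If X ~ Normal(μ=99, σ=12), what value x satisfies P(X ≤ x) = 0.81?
109.5348

We have X ~ Normal(μ=99, σ=12).

We want to find x such that P(X ≤ x) = 0.81.

This is the 81st percentile, which means 81% of values fall below this point.

Using the inverse CDF (quantile function):
x = F⁻¹(0.81) = 109.5348

Verification: P(X ≤ 109.5348) = 0.81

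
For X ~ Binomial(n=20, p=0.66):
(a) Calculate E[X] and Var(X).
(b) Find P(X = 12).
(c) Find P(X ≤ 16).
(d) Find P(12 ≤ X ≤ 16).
(a) E[X] = 13.2000, Var(X) = 4.4880
(b) P(X = 12) = 0.153683
(c) P(X ≤ 16) = 0.946483
(d) P(12 ≤ X ≤ 16) = 0.737738

We have X ~ Binomial(n=20, p=0.66).

(a) Moments:
E[X] = 13.2000
Var(X) = 4.4880
σ = √Var(X) = 2.1185

(b) Point probability using PMF:
P(X = 12) = 0.153683

(c) Cumulative probability using CDF:
P(X ≤ 16) = F(16) = 0.946483

(d) Range probability:
P(12 ≤ X ≤ 16) = P(X ≤ 16) - P(X ≤ 11)
                   = F(16) - F(11)
                   = 0.946483 - 0.208745
                   = 0.737738

This means approximately 73.8% of outcomes fall in the interval [12, 16].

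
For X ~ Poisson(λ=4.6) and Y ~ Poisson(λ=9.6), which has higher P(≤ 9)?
X has higher probability (P(X ≤ 9) = 0.9805 > P(Y ≤ 9) = 0.5089)

Compute P(≤ 9) for each distribution:

X ~ Poisson(λ=4.6):
P(X ≤ 9) = 0.9805

Y ~ Poisson(λ=9.6):
P(Y ≤ 9) = 0.5089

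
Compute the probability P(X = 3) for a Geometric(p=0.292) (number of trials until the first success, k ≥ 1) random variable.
0.146369

We have X ~ Geometric(p=0.292) (number of trials until the first success, k ≥ 1).

For a Geometric distribution, the PMF gives us the probability of each outcome.

Using the PMF formula:
P(X = 3) = 0.146369

Rounded to 4 decimal places: 0.1464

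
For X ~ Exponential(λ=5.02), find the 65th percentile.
0.2091

We have X ~ Exponential(λ=5.02).

We want to find x such that P(X ≤ x) = 0.65.

This is the 65th percentile, which means 65% of values fall below this point.

Using the inverse CDF (quantile function):
x = F⁻¹(0.65) = 0.2091

Verification: P(X ≤ 0.2091) = 0.65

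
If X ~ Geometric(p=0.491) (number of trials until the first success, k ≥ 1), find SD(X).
1.4530

We have X ~ Geometric(p=0.491) (number of trials until the first success, k ≥ 1).

For a Geometric distribution with p=0.491 (number of trials until the first success, k ≥ 1):
σ = √Var(X) = 1.4530

The standard deviation is the square root of the variance.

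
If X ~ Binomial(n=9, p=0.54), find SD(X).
1.4952

We have X ~ Binomial(n=9, p=0.54).

For a Binomial distribution with n=9, p=0.54:
σ = √Var(X) = 1.4952

The standard deviation is the square root of the variance.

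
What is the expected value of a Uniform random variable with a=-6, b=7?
0.5000

We have X ~ Uniform(a=-6, b=7).

For a Uniform distribution with a=-6, b=7:
E[X] = 0.5000

This is the expected (average) value of X.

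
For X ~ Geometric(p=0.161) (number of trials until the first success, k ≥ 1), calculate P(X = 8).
0.047115

We have X ~ Geometric(p=0.161) (number of trials until the first success, k ≥ 1).

For a Geometric distribution, the PMF gives us the probability of each outcome.

Using the PMF formula:
P(X = 8) = 0.047115

Rounded to 4 decimal places: 0.0471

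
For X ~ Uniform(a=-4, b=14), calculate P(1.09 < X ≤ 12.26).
0.620556

We have X ~ Uniform(a=-4, b=14).

To find P(1.09 < X ≤ 12.26), we use:
P(1.09 < X ≤ 12.26) = P(X ≤ 12.26) - P(X ≤ 1.09)
                 = F(12.26) - F(1.09)
                 = 0.903333 - 0.282778
                 = 0.620556

So there's approximately a 62.1% chance that X falls in this range.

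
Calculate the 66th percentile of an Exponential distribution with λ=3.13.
0.3447

We have X ~ Exponential(λ=3.13).

We want to find x such that P(X ≤ x) = 0.66.

This is the 66th percentile, which means 66% of values fall below this point.

Using the inverse CDF (quantile function):
x = F⁻¹(0.66) = 0.3447

Verification: P(X ≤ 0.3447) = 0.66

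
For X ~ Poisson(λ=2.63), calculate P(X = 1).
0.189566

We have X ~ Poisson(λ=2.63).

For a Poisson distribution, the PMF gives us the probability of each outcome.

Using the PMF formula:
P(X = 1) = 0.189566

Rounded to 4 decimal places: 0.1896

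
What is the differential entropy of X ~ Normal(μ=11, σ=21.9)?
4.5054 nats

We have X ~ Normal(μ=11, σ=21.9).

The differential entropy measures the uncertainty or information content of the distribution.

For a Normal distribution with μ=11, σ=21.9:
h(X) = 4.5054 nats

(In bits, this would be 6.5000 bits.)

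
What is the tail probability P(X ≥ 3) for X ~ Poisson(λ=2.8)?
0.530546

We have X ~ Poisson(λ=2.8).

For discrete distributions, P(X ≥ 3) = 1 - P(X ≤ 2).

P(X ≤ 2) = 0.469454
P(X ≥ 3) = 1 - 0.469454 = 0.530546

So there's approximately a 53.1% chance that X is at least 3.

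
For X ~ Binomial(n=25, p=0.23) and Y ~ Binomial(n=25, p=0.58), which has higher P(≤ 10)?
X has higher probability (P(X ≤ 10) = 0.9837 > P(Y ≤ 10) = 0.0535)

Compute P(≤ 10) for each distribution:

X ~ Binomial(n=25, p=0.23):
P(X ≤ 10) = 0.9837

Y ~ Binomial(n=25, p=0.58):
P(Y ≤ 10) = 0.0535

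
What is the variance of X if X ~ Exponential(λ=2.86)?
0.1223

We have X ~ Exponential(λ=2.86).

For an Exponential distribution with λ=2.86:
Var(X) = 0.1223

The variance measures the spread of the distribution around the mean.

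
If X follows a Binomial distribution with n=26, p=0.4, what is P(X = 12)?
0.126973

We have X ~ Binomial(n=26, p=0.4).

For a Binomial distribution, the PMF gives us the probability of each outcome.

Using the PMF formula:
P(X = 12) = 0.126973

Rounded to 4 decimal places: 0.1270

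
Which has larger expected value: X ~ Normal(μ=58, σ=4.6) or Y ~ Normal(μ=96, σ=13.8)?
Y has larger mean (96.0000 > 58.0000)

Compute the expected value for each distribution:

X ~ Normal(μ=58, σ=4.6):
E[X] = 58.0000

Y ~ Normal(μ=96, σ=13.8):
E[Y] = 96.0000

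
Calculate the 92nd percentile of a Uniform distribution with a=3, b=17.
15.8800

We have X ~ Uniform(a=3, b=17).

We want to find x such that P(X ≤ x) = 0.92.

This is the 92nd percentile, which means 92% of values fall below this point.

Using the inverse CDF (quantile function):
x = F⁻¹(0.92) = 15.8800

Verification: P(X ≤ 15.8800) = 0.92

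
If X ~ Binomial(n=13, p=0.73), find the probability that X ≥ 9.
0.741124

We have X ~ Binomial(n=13, p=0.73).

For discrete distributions, P(X ≥ 9) = 1 - P(X ≤ 8).

P(X ≤ 8) = 0.258876
P(X ≥ 9) = 1 - 0.258876 = 0.741124

So there's approximately a 74.1% chance that X is at least 9.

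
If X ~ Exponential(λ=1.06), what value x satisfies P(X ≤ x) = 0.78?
1.4284

We have X ~ Exponential(λ=1.06).

We want to find x such that P(X ≤ x) = 0.78.

This is the 78th percentile, which means 78% of values fall below this point.

Using the inverse CDF (quantile function):
x = F⁻¹(0.78) = 1.4284

Verification: P(X ≤ 1.4284) = 0.78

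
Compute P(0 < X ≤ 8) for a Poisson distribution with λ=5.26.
0.908410

We have X ~ Poisson(λ=5.26).

To find P(0 < X ≤ 8), we use:
P(0 < X ≤ 8) = P(X ≤ 8) - P(X ≤ 0)
                 = F(8) - F(0)
                 = 0.913605 - 0.005195
                 = 0.908410

So there's approximately a 90.8% chance that X falls in this range.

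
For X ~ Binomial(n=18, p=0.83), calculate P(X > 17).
0.034947

We have X ~ Binomial(n=18, p=0.83).

P(X > 17) = 1 - P(X ≤ 17)
                = 1 - F(17)
                = 1 - 0.965053
                = 0.034947

So there's approximately a 3.5% chance that X exceeds 17.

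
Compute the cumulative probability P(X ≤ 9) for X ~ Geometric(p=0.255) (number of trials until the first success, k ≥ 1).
0.929302

We have X ~ Geometric(p=0.255) (number of trials until the first success, k ≥ 1).

The CDF gives us P(X ≤ k).

Using the CDF:
P(X ≤ 9) = 0.929302

This means there's approximately a 92.9% chance that X is at most 9.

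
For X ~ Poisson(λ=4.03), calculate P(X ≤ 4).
0.622976

We have X ~ Poisson(λ=4.03).

The CDF gives us P(X ≤ k).

Using the CDF:
P(X ≤ 4) = 0.622976

This means there's approximately a 62.3% chance that X is at most 4.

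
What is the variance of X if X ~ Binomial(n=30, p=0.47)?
7.4730

We have X ~ Binomial(n=30, p=0.47).

For a Binomial distribution with n=30, p=0.47:
Var(X) = 7.4730

The variance measures the spread of the distribution around the mean.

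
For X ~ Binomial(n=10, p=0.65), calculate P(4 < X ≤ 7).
0.643459

We have X ~ Binomial(n=10, p=0.65).

To find P(4 < X ≤ 7), we use:
P(4 < X ≤ 7) = P(X ≤ 7) - P(X ≤ 4)
                 = F(7) - F(4)
                 = 0.738393 - 0.094934
                 = 0.643459

So there's approximately a 64.3% chance that X falls in this range.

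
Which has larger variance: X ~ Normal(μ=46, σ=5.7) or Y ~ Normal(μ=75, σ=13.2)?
Y has larger variance (174.2400 > 32.4900)

Compute the variance for each distribution:

X ~ Normal(μ=46, σ=5.7):
Var(X) = 32.4900

Y ~ Normal(μ=75, σ=13.2):
Var(Y) = 174.2400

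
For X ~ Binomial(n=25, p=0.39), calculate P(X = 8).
0.129772

We have X ~ Binomial(n=25, p=0.39).

For a Binomial distribution, the PMF gives us the probability of each outcome.

Using the PMF formula:
P(X = 8) = 0.129772

Rounded to 4 decimal places: 0.1298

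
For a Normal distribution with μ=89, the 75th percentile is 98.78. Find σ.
σ = 14.4998

For X ~ Normal(μ, σ), the p-th percentile satisfies x = μ + z_p × σ,
where z_p = Φ⁻¹(p) is the standard normal quantile.

Step 1: z_{0.75} = Φ⁻¹(0.75) = 0.6745

Step 2: Solve for σ:
98.78 = 89 + 0.6745 × σ
σ = (98.78 - 89) / 0.6745
σ = 9.78 / 0.6745
σ = 14.4998

Verification: μ + z × σ = 89 + 0.6745 × 14.4998 = 98.78 ✓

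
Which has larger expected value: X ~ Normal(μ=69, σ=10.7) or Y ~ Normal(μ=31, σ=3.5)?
X has larger mean (69.0000 > 31.0000)

Compute the expected value for each distribution:

X ~ Normal(μ=69, σ=10.7):
E[X] = 69.0000

Y ~ Normal(μ=31, σ=3.5):
E[Y] = 31.0000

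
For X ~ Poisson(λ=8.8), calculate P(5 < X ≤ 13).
0.807393

We have X ~ Poisson(λ=8.8).

To find P(5 < X ≤ 13), we use:
P(5 < X ≤ 13) = P(X ≤ 13) - P(X ≤ 5)
                 = F(13) - F(5)
                 = 0.935779 - 0.128387
                 = 0.807393

So there's approximately a 80.7% chance that X falls in this range.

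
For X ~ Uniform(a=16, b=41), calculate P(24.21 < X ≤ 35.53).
0.452800

We have X ~ Uniform(a=16, b=41).

To find P(24.21 < X ≤ 35.53), we use:
P(24.21 < X ≤ 35.53) = P(X ≤ 35.53) - P(X ≤ 24.21)
                 = F(35.53) - F(24.21)
                 = 0.781200 - 0.328400
                 = 0.452800

So there's approximately a 45.3% chance that X falls in this range.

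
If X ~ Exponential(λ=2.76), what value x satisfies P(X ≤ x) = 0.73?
0.4744

We have X ~ Exponential(λ=2.76).

We want to find x such that P(X ≤ x) = 0.73.

This is the 73rd percentile, which means 73% of values fall below this point.

Using the inverse CDF (quantile function):
x = F⁻¹(0.73) = 0.4744

Verification: P(X ≤ 0.4744) = 0.73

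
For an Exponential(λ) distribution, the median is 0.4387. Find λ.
λ = 1.5800

For X ~ Exponential(λ), the CDF is F(x) = 1 - e^(-λx).
The median m satisfies F(m) = 0.5:
1 - e^(-λm) = 0.5
e^(-λm) = 0.5
λm = ln(2)
m = ln(2) / λ

Given m = 0.4387:
λ = ln(2) / 0.4387 = 0.693147 / 0.4387 = 1.5800

Verification: ln(2) / 1.5800 = 0.4387 ✓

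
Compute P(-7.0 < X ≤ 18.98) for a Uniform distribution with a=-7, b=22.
0.895862

We have X ~ Uniform(a=-7, b=22).

To find P(-7.0 < X ≤ 18.98), we use:
P(-7.0 < X ≤ 18.98) = P(X ≤ 18.98) - P(X ≤ -7.0)
                 = F(18.98) - F(-7.0)
                 = 0.895862 - 0.000000
                 = 0.895862

So there's approximately a 89.6% chance that X falls in this range.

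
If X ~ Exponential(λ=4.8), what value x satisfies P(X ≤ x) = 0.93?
0.5540

We have X ~ Exponential(λ=4.8).

We want to find x such that P(X ≤ x) = 0.93.

This is the 93rd percentile, which means 93% of values fall below this point.

Using the inverse CDF (quantile function):
x = F⁻¹(0.93) = 0.5540

Verification: P(X ≤ 0.5540) = 0.93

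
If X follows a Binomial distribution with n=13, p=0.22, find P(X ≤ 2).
0.430062

We have X ~ Binomial(n=13, p=0.22).

The CDF gives us P(X ≤ k).

Using the CDF:
P(X ≤ 2) = 0.430062

This means there's approximately a 43.0% chance that X is at most 2.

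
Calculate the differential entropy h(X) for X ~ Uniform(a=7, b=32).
3.2189 nats

We have X ~ Uniform(a=7, b=32).

The differential entropy measures the uncertainty or information content of the distribution.

For a Uniform distribution with a=7, b=32:
h(X) = 3.2189 nats

(In bits, this would be 4.6439 bits.)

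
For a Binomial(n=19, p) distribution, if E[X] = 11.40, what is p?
p = 0.6

For a Binomial(n, p) distribution:
E[X] = n × p

Given n = 19 and E[X] = 11.40:
11.40 = 19 × p
p = 11.40 / 19 = 0.6

Verification: Binomial(19, 0.6) has E[X] = 11.40 ✓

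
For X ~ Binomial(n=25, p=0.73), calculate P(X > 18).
0.469234

We have X ~ Binomial(n=25, p=0.73).

P(X > 18) = 1 - P(X ≤ 18)
                = 1 - F(18)
                = 1 - 0.530766
                = 0.469234

So there's approximately a 46.9% chance that X exceeds 18.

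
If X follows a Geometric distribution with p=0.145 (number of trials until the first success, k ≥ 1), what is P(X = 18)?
0.010111

We have X ~ Geometric(p=0.145) (number of trials until the first success, k ≥ 1).

For a Geometric distribution, the PMF gives us the probability of each outcome.

Using the PMF formula:
P(X = 18) = 0.010111

Rounded to 4 decimal places: 0.0101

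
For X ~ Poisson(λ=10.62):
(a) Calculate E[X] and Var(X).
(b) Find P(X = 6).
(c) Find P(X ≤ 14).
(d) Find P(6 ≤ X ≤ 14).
(a) E[X] = 10.6200, Var(X) = 10.6200
(b) P(X = 6) = 0.048664
(c) P(X ≤ 14) = 0.880233
(d) P(6 ≤ X ≤ 14) = 0.833259

We have X ~ Poisson(λ=10.62).

(a) Moments:
E[X] = 10.6200
Var(X) = 10.6200
σ = √Var(X) = 3.2588

(b) Point probability using PMF:
P(X = 6) = 0.048664

(c) Cumulative probability using CDF:
P(X ≤ 14) = F(14) = 0.880233

(d) Range probability:
P(6 ≤ X ≤ 14) = P(X ≤ 14) - P(X ≤ 5)
                   = F(14) - F(5)
                   = 0.880233 - 0.046975
                   = 0.833259

This means approximately 83.3% of outcomes fall in the interval [6, 14].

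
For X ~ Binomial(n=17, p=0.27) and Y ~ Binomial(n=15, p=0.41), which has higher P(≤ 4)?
X has higher probability (P(X ≤ 4) = 0.4977 > P(Y ≤ 4) = 0.1948)

Compute P(≤ 4) for each distribution:

X ~ Binomial(n=17, p=0.27):
P(X ≤ 4) = 0.4977

Y ~ Binomial(n=15, p=0.41):
P(Y ≤ 4) = 0.1948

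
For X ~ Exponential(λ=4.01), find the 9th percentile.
0.0235

We have X ~ Exponential(λ=4.01).

We want to find x such that P(X ≤ x) = 0.09.

This is the 9th percentile, which means 9% of values fall below this point.

Using the inverse CDF (quantile function):
x = F⁻¹(0.09) = 0.0235

Verification: P(X ≤ 0.0235) = 0.09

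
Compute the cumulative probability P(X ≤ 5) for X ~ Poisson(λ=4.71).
0.666700

We have X ~ Poisson(λ=4.71).

The CDF gives us P(X ≤ k).

Using the CDF:
P(X ≤ 5) = 0.666700

This means there's approximately a 66.7% chance that X is at most 5.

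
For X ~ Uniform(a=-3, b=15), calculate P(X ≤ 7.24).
0.568889

We have X ~ Uniform(a=-3, b=15).

The CDF gives us P(X ≤ k).

Using the CDF:
P(X ≤ 7.24) = 0.568889

This means there's approximately a 56.9% chance that X is at most 7.24.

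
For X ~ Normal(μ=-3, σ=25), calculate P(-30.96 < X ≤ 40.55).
0.827548

We have X ~ Normal(μ=-3, σ=25).

To find P(-30.96 < X ≤ 40.55), we use:
P(-30.96 < X ≤ 40.55) = P(X ≤ 40.55) - P(X ≤ -30.96)
                 = F(40.55) - F(-30.96)
                 = 0.959246 - 0.131698
                 = 0.827548

So there's approximately a 82.8% chance that X falls in this range.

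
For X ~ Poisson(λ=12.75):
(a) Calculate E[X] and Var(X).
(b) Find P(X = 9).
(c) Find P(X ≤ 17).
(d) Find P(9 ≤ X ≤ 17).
(a) E[X] = 12.7500, Var(X) = 12.7500
(b) P(X = 9) = 0.071215
(c) P(X ≤ 17) = 0.903679
(d) P(9 ≤ X ≤ 17) = 0.791927

We have X ~ Poisson(λ=12.75).

(a) Moments:
E[X] = 12.7500
Var(X) = 12.7500
σ = √Var(X) = 3.5707

(b) Point probability using PMF:
P(X = 9) = 0.071215

(c) Cumulative probability using CDF:
P(X ≤ 17) = F(17) = 0.903679

(d) Range probability:
P(9 ≤ X ≤ 17) = P(X ≤ 17) - P(X ≤ 8)
                   = F(17) - F(8)
                   = 0.903679 - 0.111752
                   = 0.791927

This means approximately 79.2% of outcomes fall in the interval [9, 17].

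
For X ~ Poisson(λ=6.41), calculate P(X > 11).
0.031005

We have X ~ Poisson(λ=6.41).

P(X > 11) = 1 - P(X ≤ 11)
                = 1 - F(11)
                = 1 - 0.968995
                = 0.031005

So there's approximately a 3.1% chance that X exceeds 11.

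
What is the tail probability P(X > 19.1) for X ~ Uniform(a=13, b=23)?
0.390000

We have X ~ Uniform(a=13, b=23).

P(X > 19.1) = 1 - P(X ≤ 19.1)
                = 1 - F(19.1)
                = 1 - 0.610000
                = 0.390000

So there's approximately a 39.0% chance that X exceeds 19.1.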